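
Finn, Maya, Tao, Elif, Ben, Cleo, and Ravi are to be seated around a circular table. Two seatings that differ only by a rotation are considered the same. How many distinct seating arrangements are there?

Fix one person's seat to break rotational symmetry; the remaining 6 people can be arranged in (6)! = 720 ways.

720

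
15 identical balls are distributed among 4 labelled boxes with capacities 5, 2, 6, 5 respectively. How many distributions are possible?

19

Without the upper bounds there are C(18,3) = 816 ways to split 15 among 4 boxes.
Subtract solutions that violate a single cap (substitute x_i' = x_i − (cap_i+1)): x_1 ≥ 6 gives C(12,3) = 220; x_2 ≥ 3 gives C(15,3) = 455; x_3 ≥ 7 gives C(11,3) = 165; x_4 ≥ 6 gives C(12,3) = 220. Together 1060.
Add back pairs where two caps are both exceeded: 84 + 10 + 20 + 56 + 84 + 10 = 264.
Subtract triples: 0 + 1 + 0 + 0 = 1.
By inclusion–exclusion the count is 816 − 1060 + 264 − 1 = 19.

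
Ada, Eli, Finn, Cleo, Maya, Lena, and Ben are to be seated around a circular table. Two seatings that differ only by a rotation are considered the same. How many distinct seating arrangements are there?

720

Fix one person's seat to break rotational symmetry; the remaining 6 people can be arranged in (6)! = 720 ways.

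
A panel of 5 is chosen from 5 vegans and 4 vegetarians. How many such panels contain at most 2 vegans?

Split by how many vegans are chosen (0 through 2).
Sum: C(5,0)·C(4,5) + C(5,1)·C(4,4) + C(5,2)·C(4,3) = 0 + 5 + 40 = 45.

45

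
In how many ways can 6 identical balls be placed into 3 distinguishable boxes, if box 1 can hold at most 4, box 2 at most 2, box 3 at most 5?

14

Without the upper bounds there are C(8,2) = 28 ways to split 6 among 3 boxes.
Subtract solutions that violate a single cap (substitute x_i' = x_i − (cap_i+1)): x_1 ≥ 5 gives C(3,2) = 3; x_2 ≥ 3 gives C(5,2) = 10; x_3 ≥ 6 gives C(2,2) = 1. Together 14.
No two caps can be exceeded simultaneously, so the pair terms are all 0.
By inclusion–exclusion the count is 28 − 14 + 0 = 14.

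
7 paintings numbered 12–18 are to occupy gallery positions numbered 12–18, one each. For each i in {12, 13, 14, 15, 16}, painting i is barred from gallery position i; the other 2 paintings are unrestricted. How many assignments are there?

Let Aᵢ (for 12 ≤ i ≤ 16) be the placements that put painting i in its forbidden gallery position. Any j of these fix j positions, leaving (7−j)! ways to fill the rest, and there are C(5,j) ways to pick which j.
By inclusion–exclusion, the number of valid placements is Σ_{j=0}^{5} (−1)^j C(5,j)·(7−j)!.
Computing: 5040 − 3600 + 1200 − 240 + 30 − 2 = 2428.

2428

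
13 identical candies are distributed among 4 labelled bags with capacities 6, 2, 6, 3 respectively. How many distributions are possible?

Without the upper bounds there are C(16,3) = 560 ways to split 13 among 4 bags.
Subtract solutions that violate a single cap (substitute x_i' = x_i − (cap_i+1)): x_1 ≥ 7 gives C(9,3) = 84; x_2 ≥ 3 gives C(13,3) = 286; x_3 ≥ 7 gives C(9,3) = 84; x_4 ≥ 4 gives C(12,3) = 220. Together 674.
Add back pairs where two caps are both exceeded: 20 + 0 + 10 + 20 + 84 + 10 = 144.
By inclusion–exclusion the count is 560 − 674 + 144 = 30.

30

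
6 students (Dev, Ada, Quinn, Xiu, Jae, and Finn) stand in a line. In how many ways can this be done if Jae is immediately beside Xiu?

240

Treat {Jae, Xiu} as a single unit. There are 5 units to order, and the pair itself can be ordered 2 ways.
So the count is 2·(5)! = 240.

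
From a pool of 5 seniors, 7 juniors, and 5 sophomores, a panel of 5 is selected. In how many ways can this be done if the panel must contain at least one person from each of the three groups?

4375

Unrestricted: C(17,5) = 6188 ways to pick any 5 of the 17.
Subtract selections that omit an entire group: no seniors → C(12,5) = 792; no juniors → C(10,5) = 252; no sophomores → C(12,5) = 792.
Add back selections omitting two groups (i.e. drawn from a single group): C(5,5) + C(7,5) + C(5,5) = 23.
By inclusion–exclusion: 6188 − 1836 + 23 = 4375.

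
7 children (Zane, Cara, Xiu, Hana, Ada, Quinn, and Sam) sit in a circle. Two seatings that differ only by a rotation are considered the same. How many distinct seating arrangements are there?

Around a circle, 7 distinct people have 7!/7 = (6)! = 720 rotationally distinct seatings.

720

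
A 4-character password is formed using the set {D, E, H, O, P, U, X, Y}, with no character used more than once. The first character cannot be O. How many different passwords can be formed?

1470

The first character has 8−1 = 7 choices (anything except O).
The remaining 3 characters are filled from the other 7 symbols without repetition: 7 × 6 × 5 = 210.
Total: 7 × 210 = 1470.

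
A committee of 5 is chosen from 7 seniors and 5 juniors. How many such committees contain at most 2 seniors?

246

Split by how many seniors are chosen (0 through 2).
Sum: C(7,0)·C(5,5) + C(7,1)·C(5,4) + C(7,2)·C(5,3) = 1 + 35 + 210 = 246.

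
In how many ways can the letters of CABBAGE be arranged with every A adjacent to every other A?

360

Treat the 2 copies of A as a single block. The multiset to arrange is then {AA, B, B, C, E, G}, 6 items in all.
That gives (6)!/(2!) = 360 arrangements.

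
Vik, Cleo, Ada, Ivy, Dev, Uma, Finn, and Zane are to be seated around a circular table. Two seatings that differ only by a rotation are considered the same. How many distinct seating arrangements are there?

Seat Vik anywhere (absorbing the rotational symmetry), then permute the other 7: (7)! = 5040.

5040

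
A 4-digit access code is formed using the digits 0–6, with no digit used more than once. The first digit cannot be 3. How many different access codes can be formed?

720

The first digit has 7−1 = 6 choices (anything except 3).
The remaining 3 digits are filled from the other 6 symbols without repetition: 6 × 5 × 4 = 120.
Total: 6 × 120 = 720.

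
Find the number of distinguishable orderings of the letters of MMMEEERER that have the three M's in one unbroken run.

Treat the 3 copies of M as a single block. The multiset to arrange is then {MMM, E, E, E, E, R, R}, 7 items in all.
That gives (7)!/(4!·2!) = 105 arrangements.

105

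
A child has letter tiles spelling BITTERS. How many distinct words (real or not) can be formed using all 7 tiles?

2520

BITTERS has 7 letters with T appearing twice.
The number of distinct arrangements is 7!/(2!) = 5040/2 = 2520.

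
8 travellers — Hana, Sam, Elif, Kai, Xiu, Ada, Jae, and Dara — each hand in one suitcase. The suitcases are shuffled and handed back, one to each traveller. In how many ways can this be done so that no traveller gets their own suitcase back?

Let Aᵢ be the assignments in which traveller i gets their own suitcase. We want the size of the complement of A₁∪…∪A_8.
By inclusion–exclusion this is Σ_{j=0}^{8} (−1)^j C(8,j)·(8−j)!.
Computing: 40320 − 40320 + 20160 − 6720 + 1680 − 336 + 56 − 8 + 1 = 14833.

14833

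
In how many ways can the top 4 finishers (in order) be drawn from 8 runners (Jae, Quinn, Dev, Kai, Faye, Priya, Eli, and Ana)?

This is an ordered selection of 4 from 8: P(8,4).
That gives 8 × 7 × 6 × 5 = 1680.

1680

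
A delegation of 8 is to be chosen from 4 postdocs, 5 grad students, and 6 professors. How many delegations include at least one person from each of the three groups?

6216

Total 8-person selections from all 15: C(15,8) = 6435.
Selections missing a whole group: no postdocs → C(11,8) = 165; no grad students → C(10,8) = 45; no professors → C(9,8) = 9.
Add back selections omitting two groups (i.e. drawn from a single group): C(4,8) + C(5,8) + C(6,8) = 0.
By inclusion–exclusion: 6435 − 219 + 0 = 6216.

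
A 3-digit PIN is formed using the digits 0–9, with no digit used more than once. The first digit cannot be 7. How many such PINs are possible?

648

The first digit has 10−1 = 9 choices (anything except 7).
The remaining 2 digits are filled from the other 9 symbols without repetition: 9 × 8 = 72.
Total: 9 × 72 = 648.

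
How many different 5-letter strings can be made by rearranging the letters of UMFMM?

20

Letter multiplicities in UMFMM: F×1, M×3, U×1.
The number of distinct arrangements is 5!/(3!) = 120/6 = 20.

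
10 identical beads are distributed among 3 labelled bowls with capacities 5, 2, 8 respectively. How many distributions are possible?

15

Ignoring the caps, the number of non-negative solutions to x_1+…+x_3 = 10 is C(12,2) = 66.
Subtract solutions that violate a single cap (substitute x_i' = x_i − (cap_i+1)): x_1 ≥ 6 gives C(6,2) = 15; x_2 ≥ 3 gives C(9,2) = 36; x_3 ≥ 9 gives C(3,2) = 3. Together 54.
Add back pairs where two caps are both exceeded: 3 + 0 + 0 = 3.
By inclusion–exclusion the count is 66 − 54 + 3 = 15.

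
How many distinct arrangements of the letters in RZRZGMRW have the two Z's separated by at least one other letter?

There are 8!/(3!·2!) = 3360 arrangements of RZRZGMRW in total.
If the two Z's are adjacent, glue them into one block, leaving 7 items to arrange: (7)!/(3!) = 840 ways.
Subtracting, 3360 − 840 = 2520 arrangements keep the Z's apart.

2520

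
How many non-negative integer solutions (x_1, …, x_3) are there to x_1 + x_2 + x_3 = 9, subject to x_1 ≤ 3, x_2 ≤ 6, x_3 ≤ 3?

By stars and bars, unrestricted non-negative solutions to x_1+…+x_3 = 9 number C(9+2,2) = 55.
Subtract solutions that violate a single cap (substitute x_i' = x_i − (cap_i+1)): x_1 ≥ 4 gives C(7,2) = 21; x_2 ≥ 7 gives C(4,2) = 6; x_3 ≥ 4 gives C(7,2) = 21. Together 48.
Add back pairs where two caps are both exceeded: 0 + 3 + 0 = 3.
By inclusion–exclusion the count is 55 − 48 + 3 = 10.

10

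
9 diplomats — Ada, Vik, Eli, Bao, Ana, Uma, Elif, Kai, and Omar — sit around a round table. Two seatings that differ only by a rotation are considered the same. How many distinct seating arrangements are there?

40320

Seat Ada anywhere (absorbing the rotational symmetry), then permute the other 8: (8)! = 40320.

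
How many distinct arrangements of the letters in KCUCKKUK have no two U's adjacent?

There are 8!/(4!·2!·2!) = 420 arrangements of KCUCKKUK in total.
Arrangements with the U's together: treat UU as one letter, giving (7)!/(4!·2!) = 105.
Subtracting, 420 − 105 = 315 arrangements keep the U's apart.

315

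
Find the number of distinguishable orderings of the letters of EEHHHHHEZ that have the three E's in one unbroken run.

Treat the 3 copies of E as a single block. The multiset to arrange is then {EEE, H, H, H, H, H, Z}, 7 items in all.
That gives (7)!/(5!) = 42 arrangements.

42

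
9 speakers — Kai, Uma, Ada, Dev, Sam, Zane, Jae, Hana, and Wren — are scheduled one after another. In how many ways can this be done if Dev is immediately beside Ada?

Place the 7 others and the Dev-Ada pair as 8 objects in a line; the pair has 2 internal arrangements.
So the count is 2·(8)! = 80640.

80640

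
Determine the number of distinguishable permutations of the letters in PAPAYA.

60

Letter multiplicities in PAPAYA: A×3, P×2, Y×1.
Dividing 6! = 720 by 3!·2! = 12 for the repeated letters gives 60.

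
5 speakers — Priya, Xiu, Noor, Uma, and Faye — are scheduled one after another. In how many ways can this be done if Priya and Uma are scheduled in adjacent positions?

Glue Priya and Uma into one block (2 internal orders), leaving 4 units to arrange in a row.
That gives 2 × 4! = 2 × 24 = 48.

48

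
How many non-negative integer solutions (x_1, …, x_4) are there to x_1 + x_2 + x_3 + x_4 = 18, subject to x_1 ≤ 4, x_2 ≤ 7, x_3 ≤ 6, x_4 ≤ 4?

20

By stars and bars, unrestricted non-negative solutions to x_1+…+x_4 = 18 number C(18+3,3) = 1330.
Subtract solutions that violate a single cap (substitute x_i' = x_i − (cap_i+1)): x_1 ≥ 5 gives C(16,3) = 560; x_2 ≥ 8 gives C(13,3) = 286; x_3 ≥ 7 gives C(14,3) = 364; x_4 ≥ 5 gives C(16,3) = 560. Together 1770.
Add back pairs where two caps are both exceeded: 56 + 84 + 165 + 20 + 56 + 84 = 465.
Subtract triples: 0 + 1 + 4 + 0 = 5.
By inclusion–exclusion the count is 1330 − 1770 + 465 − 5 = 20.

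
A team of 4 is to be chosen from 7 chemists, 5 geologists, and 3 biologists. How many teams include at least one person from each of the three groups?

Total 4-person selections from all 15: C(15,4) = 1365.
Subtract selections that omit an entire group: no chemists → C(8,4) = 70; no geologists → C(10,4) = 210; no biologists → C(12,4) = 495.
Add back selections omitting two groups (i.e. drawn from a single group): C(7,4) + C(5,4) + C(3,4) = 40.
By inclusion–exclusion: 1365 − 775 + 40 = 630.

630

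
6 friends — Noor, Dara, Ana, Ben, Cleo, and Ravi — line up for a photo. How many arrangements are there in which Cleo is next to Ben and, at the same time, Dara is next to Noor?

96

Treat {Cleo,Ben} as one block (2 orders) and {Dara,Noor} as another (2 orders).
That leaves 4 units to arrange: 2 × 2 × 4! = 4 × 24 = 96.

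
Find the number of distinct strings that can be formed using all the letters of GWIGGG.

30

The 6 letters of GWIGGG have repeats: G appearing 4 times.
The number of distinct arrangements is 6!/(4!) = 720/24 = 30.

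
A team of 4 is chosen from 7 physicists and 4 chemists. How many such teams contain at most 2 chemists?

Split by how many chemists are chosen (0 through 2).
Sum: C(4,0)·C(7,4) + C(4,1)·C(7,3) + C(4,2)·C(7,2) = 35 + 140 + 126 = 301.

301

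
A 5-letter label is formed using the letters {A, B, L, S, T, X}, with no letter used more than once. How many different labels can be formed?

Choose and order 5 of the 6 symbols: the first letter has 6 options, the next 5, and so on down to 2.
That product is 6 × 5 × 4 × 3 × 2 = 720.

720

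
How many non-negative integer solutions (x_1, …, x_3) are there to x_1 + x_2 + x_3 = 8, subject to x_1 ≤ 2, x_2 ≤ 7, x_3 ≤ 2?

8

Ignoring the caps, the number of non-negative solutions to x_1+…+x_3 = 8 is C(10,2) = 45.
Subtract solutions that violate a single cap (substitute x_i' = x_i − (cap_i+1)): x_1 ≥ 3 gives C(7,2) = 21; x_2 ≥ 8 gives C(2,2) = 1; x_3 ≥ 3 gives C(7,2) = 21. Together 43.
Add back pairs where two caps are both exceeded: 0 + 6 + 0 = 6.
By inclusion–exclusion the count is 45 − 43 + 6 = 8.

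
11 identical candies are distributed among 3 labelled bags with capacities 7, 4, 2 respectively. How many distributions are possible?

6

Ignoring the caps, the number of non-negative solutions to x_1+…+x_3 = 11 is C(13,2) = 78.
Subtract solutions that violate a single cap (substitute x_i' = x_i − (cap_i+1)): x_1 ≥ 8 gives C(5,2) = 10; x_2 ≥ 5 gives C(8,2) = 28; x_3 ≥ 3 gives C(10,2) = 45. Together 83.
Add back pairs where two caps are both exceeded: 0 + 1 + 10 = 11.
By inclusion–exclusion the count is 78 − 83 + 11 = 6.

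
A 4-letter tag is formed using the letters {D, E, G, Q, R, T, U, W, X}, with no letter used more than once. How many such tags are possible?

This is a permutation of 4 out of 9: P(9,4) = 9!/5!.
9 × 8 × 7 × 6 = 3024.

3024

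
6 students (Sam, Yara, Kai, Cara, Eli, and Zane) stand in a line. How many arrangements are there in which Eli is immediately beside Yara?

Treat {Eli, Yara} as a single unit. There are 5 units to order, and the pair itself can be ordered 2 ways.
That gives 2 × 5! = 2 × 120 = 240.

240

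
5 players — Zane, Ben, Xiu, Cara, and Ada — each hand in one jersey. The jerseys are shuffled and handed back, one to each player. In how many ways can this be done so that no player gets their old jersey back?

Count assignments avoiding every fixed point. For any j of the 5 players fixed to their old jersey, the other 5−j can be arranged in (5−j)! ways.
By inclusion–exclusion this is Σ_{j=0}^{5} (−1)^j C(5,j)·(5−j)!.
Computing: 120 − 120 + 60 − 20 + 5 − 1 = 44.

44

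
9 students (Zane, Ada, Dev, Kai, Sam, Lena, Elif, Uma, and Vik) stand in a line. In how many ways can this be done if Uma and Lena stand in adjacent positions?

Treat {Uma, Lena} as a single unit. There are 8 units to order, and the pair itself can be ordered 2 ways.
That gives 2 × 8! = 2 × 40320 = 80640.

80640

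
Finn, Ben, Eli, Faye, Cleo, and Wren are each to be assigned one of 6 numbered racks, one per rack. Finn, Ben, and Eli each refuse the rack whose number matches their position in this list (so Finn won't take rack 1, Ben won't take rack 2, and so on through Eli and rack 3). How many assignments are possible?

426

Let Aᵢ (for i ∈ {1, 2, 3}) be the placements that put person i in their forbidden rack. Any j of these fix j positions, leaving (6−j)! ways to fill the rest, and there are C(3,j) ways to pick which j.
By inclusion–exclusion, the number of valid placements is Σ_{j=0}^{3} (−1)^j C(3,j)·(6−j)!.
Computing: 720 − 360 + 72 − 6 = 426.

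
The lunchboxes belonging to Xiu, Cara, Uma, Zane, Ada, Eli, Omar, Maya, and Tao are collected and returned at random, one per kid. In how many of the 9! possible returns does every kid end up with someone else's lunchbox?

133496

Let Aᵢ be the assignments in which kid i gets their own lunchbox. We want the size of the complement of A₁∪…∪A_9.
By inclusion–exclusion this is Σ_{j=0}^{9} (−1)^j C(9,j)·(9−j)!.
Computing: 362880 − 362880 + 181440 − 60480 + 15120 − 3024 + 504 − 72 + 9 − 1 = 133496.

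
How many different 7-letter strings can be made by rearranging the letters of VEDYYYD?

VEDYYYD has 7 letters with D appearing twice and Y appearing 3 times.
So there are 7! / (3!·2!) = 420 distinguishable arrangements.

420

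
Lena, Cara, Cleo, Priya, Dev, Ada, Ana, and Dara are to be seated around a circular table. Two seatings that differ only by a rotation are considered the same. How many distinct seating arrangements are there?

5040

Seat Lena anywhere (absorbing the rotational symmetry), then permute the other 7: (7)! = 5040.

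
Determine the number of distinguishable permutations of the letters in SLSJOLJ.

Letter multiplicities in SLSJOLJ: J×2, L×2, O×1, S×2.
The number of distinct arrangements is 7!/(2!·2!·2!) = 5040/8 = 630.

630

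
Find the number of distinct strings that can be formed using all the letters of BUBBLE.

BUBBLE has 6 letters with B appearing 3 times.
The number of distinct arrangements is 6!/(3!) = 720/6 = 120.

120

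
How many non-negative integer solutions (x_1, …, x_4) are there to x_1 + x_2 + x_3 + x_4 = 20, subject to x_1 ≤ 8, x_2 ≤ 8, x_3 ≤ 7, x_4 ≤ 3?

74

By stars and bars, unrestricted non-negative solutions to x_1+…+x_4 = 20 number C(20+3,3) = 1771.
Subtract solutions that violate a single cap (substitute x_i' = x_i − (cap_i+1)): x_1 ≥ 9 gives C(14,3) = 364; x_2 ≥ 9 gives C(14,3) = 364; x_3 ≥ 8 gives C(15,3) = 455; x_4 ≥ 4 gives C(19,3) = 969. Together 2152.
Add back pairs where two caps are both exceeded: 10 + 20 + 120 + 20 + 120 + 165 = 455.
By inclusion–exclusion the count is 1771 − 2152 + 455 = 74.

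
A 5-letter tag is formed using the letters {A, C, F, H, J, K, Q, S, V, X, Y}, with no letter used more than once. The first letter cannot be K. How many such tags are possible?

50400

The first letter has 11−1 = 10 choices (anything except K).
The remaining 4 letters are filled from the other 10 symbols without repetition: 10 × 9 × 8 × 7 = 5040.
Total: 10 × 5040 = 50400.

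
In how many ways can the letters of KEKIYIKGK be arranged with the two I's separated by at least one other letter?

There are 9!/(4!·2!) = 7560 arrangements of KEKIYIKGK in total.
Arrangements with the I's together: treat II as one letter, giving (8)!/(4!) = 1680.
Subtracting, 7560 − 1680 = 5880 arrangements keep the I's apart.

5880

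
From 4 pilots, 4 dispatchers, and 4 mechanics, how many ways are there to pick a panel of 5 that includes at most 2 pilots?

Split by how many pilots are chosen (0 through 2).
Sum: C(4,0)·C(8,5) + C(4,1)·C(8,4) + C(4,2)·C(8,3) = 56 + 280 + 336 = 672.

672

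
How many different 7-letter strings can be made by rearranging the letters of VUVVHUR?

VUVVHUR has 7 letters with U appearing twice and V appearing 3 times.
Dividing 7! = 5040 by 3!·2! = 12 for the repeated letters gives 420.

420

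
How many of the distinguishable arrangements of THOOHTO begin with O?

90

Fix O in the first position and arrange the remaining 6 letters.
Those 6 letters have H appearing twice, O appearing twice, and T appearing twice, giving (6)!/(2!·2!·2!) = 90.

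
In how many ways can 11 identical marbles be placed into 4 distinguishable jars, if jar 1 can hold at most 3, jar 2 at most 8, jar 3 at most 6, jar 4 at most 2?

74

By stars and bars, unrestricted non-negative solutions to x_1+…+x_4 = 11 number C(11+3,3) = 364.
Subtract solutions that violate a single cap (substitute x_i' = x_i − (cap_i+1)): x_1 ≥ 4 gives C(10,3) = 120; x_2 ≥ 9 gives C(5,3) = 10; x_3 ≥ 7 gives C(7,3) = 35; x_4 ≥ 3 gives C(11,3) = 165. Together 330.
Add back pairs where two caps are both exceeded: 0 + 1 + 35 + 0 + 0 + 4 = 40.
By inclusion–exclusion the count is 364 − 330 + 40 = 74.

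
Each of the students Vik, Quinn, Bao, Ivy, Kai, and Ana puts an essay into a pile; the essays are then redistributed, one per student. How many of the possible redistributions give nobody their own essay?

Count assignments avoiding every fixed point. For any j of the 6 students fixed to their own essay, the other 6−j can be arranged in (6−j)! ways.
By inclusion–exclusion this is Σ_{j=0}^{6} (−1)^j C(6,j)·(6−j)!.
Computing: 720 − 720 + 360 − 120 + 30 − 6 + 1 = 265.

265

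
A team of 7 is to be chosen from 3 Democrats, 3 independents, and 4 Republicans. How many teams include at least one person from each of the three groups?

118

Unrestricted: C(10,7) = 120 ways to pick any 7 of the 10.
Selections missing a whole group: no Democrats → C(7,7) = 1; no independents → C(7,7) = 1; no Republicans → C(6,7) = 0.
Add back selections omitting two groups (i.e. drawn from a single group): C(3,7) + C(3,7) + C(4,7) = 0.
By inclusion–exclusion: 120 − 2 + 0 = 118.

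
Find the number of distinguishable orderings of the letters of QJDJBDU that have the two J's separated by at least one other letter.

There are 7!/(2!·2!) = 1260 arrangements of QJDJBDU in total.
If the two J's are adjacent, glue them into one block, leaving 6 items to arrange: (6)!/(2!) = 360 ways.
Subtracting, 1260 − 360 = 900 arrangements keep the J's apart.

900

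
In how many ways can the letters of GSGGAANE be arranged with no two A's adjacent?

2520

There are 8!/(3!·2!) = 3360 arrangements of GSGGAANE in total.
Arrangements with the A's together: treat AA as one letter, giving (7)!/(3!) = 840.
Hence 3360 − 840 = 2520.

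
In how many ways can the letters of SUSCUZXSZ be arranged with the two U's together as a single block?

Treat the 2 copies of U as a single block. The multiset to arrange is then {UU, C, S, S, S, X, Z, Z}, 8 items in all.
That gives (8)!/(3!·2!) = 3360 arrangements.

3360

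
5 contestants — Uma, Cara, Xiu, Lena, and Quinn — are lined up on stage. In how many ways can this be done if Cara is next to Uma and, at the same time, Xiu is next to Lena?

Treat {Cara,Uma} as one block (2 orders) and {Xiu,Lena} as another (2 orders).
That leaves 3 units to arrange: 2 × 2 × 3! = 4 × 6 = 24.

24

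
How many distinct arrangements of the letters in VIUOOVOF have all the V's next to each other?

Treat the 2 copies of V as a single block. The multiset to arrange is then {VV, F, I, O, O, O, U}, 7 items in all.
That gives (7)!/(3!) = 840 arrangements.

840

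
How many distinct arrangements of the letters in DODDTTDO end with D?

Fix D in the last position and arrange the remaining 7 letters.
Those 7 letters have D appearing 3 times, O appearing twice, and T appearing twice, giving (7)!/(3!·2!·2!) = 210.

210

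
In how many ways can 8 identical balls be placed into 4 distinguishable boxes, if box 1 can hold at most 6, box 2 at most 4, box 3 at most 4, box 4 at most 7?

120

Ignoring the caps, the number of non-negative solutions to x_1+…+x_4 = 8 is C(11,3) = 165.
Subtract solutions that violate a single cap (substitute x_i' = x_i − (cap_i+1)): x_1 ≥ 7 gives C(4,3) = 4; x_2 ≥ 5 gives C(6,3) = 20; x_3 ≥ 5 gives C(6,3) = 20; x_4 ≥ 8 gives C(3,3) = 1. Together 45.
No two caps can be exceeded simultaneously, so the pair terms are all 0.
By inclusion–exclusion the count is 165 − 45 + 0 = 120.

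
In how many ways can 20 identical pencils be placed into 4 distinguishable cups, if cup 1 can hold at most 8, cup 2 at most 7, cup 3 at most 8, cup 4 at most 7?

Without the upper bounds there are C(23,3) = 1771 ways to split 20 among 4 cups.
Subtract solutions that violate a single cap (substitute x_i' = x_i − (cap_i+1)): x_1 ≥ 9 gives C(14,3) = 364; x_2 ≥ 8 gives C(15,3) = 455; x_3 ≥ 9 gives C(14,3) = 364; x_4 ≥ 8 gives C(15,3) = 455. Together 1638.
Add back pairs where two caps are both exceeded: 20 + 10 + 20 + 20 + 35 + 20 = 125.
By inclusion–exclusion the count is 1771 − 1638 + 125 = 258.

258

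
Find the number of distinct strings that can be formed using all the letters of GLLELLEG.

420

GLLELLEG has 8 letters with E appearing twice, G appearing twice, and L appearing 4 times.
The number of distinct arrangements is 8!/(4!·2!·2!) = 40320/96 = 420.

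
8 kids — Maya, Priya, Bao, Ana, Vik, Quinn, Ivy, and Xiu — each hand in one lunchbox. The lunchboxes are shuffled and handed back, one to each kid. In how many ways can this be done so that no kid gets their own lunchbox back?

This is the derangement count D_8: permutations of 8 items with no fixed point.
By inclusion–exclusion this is Σ_{j=0}^{8} (−1)^j C(8,j)·(8−j)!.
Computing: 40320 − 40320 + 20160 − 6720 + 1680 − 336 + 56 − 8 + 1 = 14833.

14833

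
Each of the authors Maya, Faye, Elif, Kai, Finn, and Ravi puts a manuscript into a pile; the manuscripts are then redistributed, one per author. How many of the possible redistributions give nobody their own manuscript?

265

Let Aᵢ be the assignments in which author i gets their own manuscript. We want the size of the complement of A₁∪…∪A_6.
By inclusion–exclusion this is Σ_{j=0}^{6} (−1)^j C(6,j)·(6−j)!.
Computing: 720 − 720 + 360 − 120 + 30 − 6 + 1 = 265.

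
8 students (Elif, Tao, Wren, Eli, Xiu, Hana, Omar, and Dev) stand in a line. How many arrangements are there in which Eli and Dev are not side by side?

There are 8! = 40320 arrangements in all. If Eli and Dev are adjacent, merging them into one block gives 2·(7)! = 10080 arrangements.
Complementary counting: 40320 − 10080 = 30240.

30240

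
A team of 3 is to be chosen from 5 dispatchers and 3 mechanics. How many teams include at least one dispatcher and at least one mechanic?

45

With no constraint there are C(8,3) = 56 possible selections.
Subtract selections that omit an entire group: no dispatchers → C(3,3) = 1; no mechanics → C(5,3) = 10.
Both groups omitted at once is impossible, so 56 − 11 = 45.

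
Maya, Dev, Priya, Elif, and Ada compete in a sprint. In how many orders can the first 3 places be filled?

This is an ordered selection of 3 from 5: P(5,3).
That gives 5 × 4 × 3 = 60.

60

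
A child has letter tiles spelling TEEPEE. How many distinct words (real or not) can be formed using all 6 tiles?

TEEPEE has 6 letters with E appearing 4 times.
Dividing 6! = 720 by 4! = 24 for the repeated letters gives 30.

30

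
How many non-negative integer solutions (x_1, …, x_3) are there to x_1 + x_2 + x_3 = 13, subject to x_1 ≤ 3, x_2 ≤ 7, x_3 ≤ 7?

14

By stars and bars, unrestricted non-negative solutions to x_1+…+x_3 = 13 number C(13+2,2) = 105.
Subtract solutions that violate a single cap (substitute x_i' = x_i − (cap_i+1)): x_1 ≥ 4 gives C(11,2) = 55; x_2 ≥ 8 gives C(7,2) = 21; x_3 ≥ 8 gives C(7,2) = 21. Together 97.
Add back pairs where two caps are both exceeded: 3 + 3 + 0 = 6.
By inclusion–exclusion the count is 105 − 97 + 6 = 14.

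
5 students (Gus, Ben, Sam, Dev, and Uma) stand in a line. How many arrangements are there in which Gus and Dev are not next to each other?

Of the 5! = 120 arrangements, those with Gus and Dev adjacent number 2 × 4! = 48 (treat the pair as a block with 2 internal orders).
So 120 − 48 = 72 arrangements keep them apart.

72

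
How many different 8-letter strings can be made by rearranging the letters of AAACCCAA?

56

Letter multiplicities in AAACCCAA: A×5, C×3.
Dividing 8! = 40320 by 5!·3! = 720 for the repeated letters gives 56.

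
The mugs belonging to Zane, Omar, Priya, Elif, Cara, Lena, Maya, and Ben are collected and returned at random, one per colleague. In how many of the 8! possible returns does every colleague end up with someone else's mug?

14833

Let Aᵢ be the assignments in which colleague i gets their own mug. We want the size of the complement of A₁∪…∪A_8.
By inclusion–exclusion this is Σ_{j=0}^{8} (−1)^j C(8,j)·(8−j)!.
Computing: 40320 − 40320 + 20160 − 6720 + 1680 − 336 + 56 − 8 + 1 = 14833.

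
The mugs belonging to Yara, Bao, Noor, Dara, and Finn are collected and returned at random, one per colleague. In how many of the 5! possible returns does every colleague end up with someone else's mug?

Count assignments avoiding every fixed point. For any j of the 5 colleagues fixed to their own mug, the other 5−j can be arranged in (5−j)! ways.
By inclusion–exclusion this is Σ_{j=0}^{5} (−1)^j C(5,j)·(5−j)!.
Computing: 120 − 120 + 60 − 20 + 5 − 1 = 44.

44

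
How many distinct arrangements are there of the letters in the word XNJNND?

Letter multiplicities in XNJNND: D×1, J×1, N×3, X×1.
Dividing 6! = 720 by 3! = 6 for the repeated letters gives 120.

120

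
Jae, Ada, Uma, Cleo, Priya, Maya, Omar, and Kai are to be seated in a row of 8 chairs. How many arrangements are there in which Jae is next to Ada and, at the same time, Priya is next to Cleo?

Treat {Jae,Ada} as one block (2 orders) and {Priya,Cleo} as another (2 orders).
That leaves 6 units to arrange: 2 × 2 × 6! = 4 × 720 = 2880.

2880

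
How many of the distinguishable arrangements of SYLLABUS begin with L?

2520

With the first slot taken by L, it remains to arrange the other 7 letters (SYLABUS).
Those 7 letters have S appearing twice, giving (7)!/(2!) = 2520.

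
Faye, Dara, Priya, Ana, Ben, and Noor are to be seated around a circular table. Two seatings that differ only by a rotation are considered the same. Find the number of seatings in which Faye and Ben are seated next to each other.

48

Glue Faye and Ben into a block (2 internal orders). Seating 5 units around a circle gives (4)! arrangements.
So 2 × (4)! = 2 × 24 = 48.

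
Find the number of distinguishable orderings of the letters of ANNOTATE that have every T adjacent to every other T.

Treat the 2 copies of T as a single block. The multiset to arrange is then {TT, A, A, E, N, N, O}, 7 items in all.
That gives (7)!/(2!·2!) = 1260 arrangements.

1260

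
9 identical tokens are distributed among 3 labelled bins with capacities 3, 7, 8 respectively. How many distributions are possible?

By stars and bars, unrestricted non-negative solutions to x_1+…+x_3 = 9 number C(9+2,2) = 55.
Subtract solutions that violate a single cap (substitute x_i' = x_i − (cap_i+1)): x_1 ≥ 4 gives C(7,2) = 21; x_2 ≥ 8 gives C(3,2) = 3; x_3 ≥ 9 gives C(2,2) = 1. Together 25.
No two caps can be exceeded simultaneously, so the pair terms are all 0.
By inclusion–exclusion the count is 55 − 25 + 0 = 30.

30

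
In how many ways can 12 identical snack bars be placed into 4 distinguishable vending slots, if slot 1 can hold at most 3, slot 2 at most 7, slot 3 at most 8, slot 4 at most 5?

162

Without the upper bounds there are C(15,3) = 455 ways to split 12 among 4 vending slots.
Subtract solutions that violate a single cap (substitute x_i' = x_i − (cap_i+1)): x_1 ≥ 4 gives C(11,3) = 165; x_2 ≥ 8 gives C(7,3) = 35; x_3 ≥ 9 gives C(6,3) = 20; x_4 ≥ 6 gives C(9,3) = 84. Together 304.
Add back pairs where two caps are both exceeded: 1 + 0 + 10 + 0 + 0 + 0 = 11.
By inclusion–exclusion the count is 455 − 304 + 11 = 162.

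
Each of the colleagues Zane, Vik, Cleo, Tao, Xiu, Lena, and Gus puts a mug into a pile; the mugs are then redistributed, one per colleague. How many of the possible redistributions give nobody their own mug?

Let Aᵢ be the assignments in which colleague i gets their own mug. We want the size of the complement of A₁∪…∪A_7.
By inclusion–exclusion this is Σ_{j=0}^{7} (−1)^j C(7,j)·(7−j)!.
Computing: 5040 − 5040 + 2520 − 840 + 210 − 42 + 7 − 1 = 1854.

1854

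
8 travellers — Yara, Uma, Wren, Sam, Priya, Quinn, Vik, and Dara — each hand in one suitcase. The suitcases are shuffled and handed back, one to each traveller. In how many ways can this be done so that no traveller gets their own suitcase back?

Let Aᵢ be the assignments in which traveller i gets their own suitcase. We want the size of the complement of A₁∪…∪A_8.
By inclusion–exclusion this is Σ_{j=0}^{8} (−1)^j C(8,j)·(8−j)!.
Computing: 40320 − 40320 + 20160 − 6720 + 1680 − 336 + 56 − 8 + 1 = 14833.

14833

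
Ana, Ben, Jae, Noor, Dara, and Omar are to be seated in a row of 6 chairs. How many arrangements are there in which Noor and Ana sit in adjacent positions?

240

Treat {Noor, Ana} as a single unit. There are 5 units to order, and the pair itself can be ordered 2 ways.
So the count is 2·(5)! = 240.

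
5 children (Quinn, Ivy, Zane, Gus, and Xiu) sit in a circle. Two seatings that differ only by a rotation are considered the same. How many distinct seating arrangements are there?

Fix one person's seat to break rotational symmetry; the remaining 4 people can be arranged in (4)! = 24 ways.

24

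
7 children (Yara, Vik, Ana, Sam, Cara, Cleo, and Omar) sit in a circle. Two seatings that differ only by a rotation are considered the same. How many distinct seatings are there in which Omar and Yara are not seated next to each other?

Without the restriction there are (6)! = 720 seatings.
Seatings with Omar beside Yara: treat them as a block with 2 internal orders, giving 2 × (5)! = 240.
Subtracting, 720 − 240 = 480.

480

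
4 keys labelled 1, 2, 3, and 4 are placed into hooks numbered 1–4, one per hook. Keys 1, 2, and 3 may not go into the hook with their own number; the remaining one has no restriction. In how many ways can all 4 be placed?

11

Let Aᵢ (for i ∈ {1, 2, 3}) be the placements that put key i in its forbidden hook. Any j of these fix j positions, leaving (4−j)! ways to fill the rest, and there are C(3,j) ways to pick which j.
By inclusion–exclusion, the number of valid placements is Σ_{j=0}^{3} (−1)^j C(3,j)·(4−j)!.
Computing: 24 − 18 + 6 − 1 = 11.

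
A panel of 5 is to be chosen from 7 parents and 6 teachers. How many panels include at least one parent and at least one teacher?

Unrestricted: C(13,5) = 1287 ways to pick any 5 of the 13.
Selections missing a whole group: no parents → C(6,5) = 6; no teachers → C(7,5) = 21.
Both groups omitted at once is impossible, so 1287 − 27 = 1260.

1260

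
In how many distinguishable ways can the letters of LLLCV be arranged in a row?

20

Letter multiplicities in LLLCV: C×1, L×3, V×1.
The number of distinct arrangements is 5!/(3!) = 120/6 = 20.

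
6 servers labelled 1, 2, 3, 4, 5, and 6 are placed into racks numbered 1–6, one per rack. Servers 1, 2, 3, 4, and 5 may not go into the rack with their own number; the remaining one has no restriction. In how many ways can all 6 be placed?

309

Let Aᵢ (for 1 ≤ i ≤ 5) be the placements that put server i in its forbidden rack. Any j of these fix j positions, leaving (6−j)! ways to fill the rest, and there are C(5,j) ways to pick which j.
By inclusion–exclusion, the number of valid placements is Σ_{j=0}^{5} (−1)^j C(5,j)·(6−j)!.
Computing: 720 − 600 + 240 − 60 + 10 − 1 = 309.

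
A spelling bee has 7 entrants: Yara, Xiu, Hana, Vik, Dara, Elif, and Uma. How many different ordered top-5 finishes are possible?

2520

This is an ordered selection of 5 from 7: P(7,5).
That gives 7 × 6 × 5 × 4 × 3 = 2520.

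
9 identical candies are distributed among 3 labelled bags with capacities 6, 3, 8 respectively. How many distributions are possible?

Without the upper bounds there are C(11,2) = 55 ways to split 9 among 3 bags.
Subtract solutions that violate a single cap (substitute x_i' = x_i − (cap_i+1)): x_1 ≥ 7 gives C(4,2) = 6; x_2 ≥ 4 gives C(7,2) = 21; x_3 ≥ 9 gives C(2,2) = 1. Together 28.
No two caps can be exceeded simultaneously, so the pair terms are all 0.
By inclusion–exclusion the count is 55 − 28 + 0 = 27.

27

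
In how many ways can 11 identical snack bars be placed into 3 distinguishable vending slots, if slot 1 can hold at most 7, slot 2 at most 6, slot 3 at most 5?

32

Without the upper bounds there are C(13,2) = 78 ways to split 11 among 3 vending slots.
Subtract solutions that violate a single cap (substitute x_i' = x_i − (cap_i+1)): x_1 ≥ 8 gives C(5,2) = 10; x_2 ≥ 7 gives C(6,2) = 15; x_3 ≥ 6 gives C(7,2) = 21. Together 46.
No two caps can be exceeded simultaneously, so the pair terms are all 0.
By inclusion–exclusion the count is 78 − 46 + 0 = 32.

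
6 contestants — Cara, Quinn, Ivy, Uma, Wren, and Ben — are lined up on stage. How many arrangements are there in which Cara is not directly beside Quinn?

480

Of the 6! = 720 arrangements, those with Cara and Quinn adjacent number 2 × 5! = 240 (treat the pair as a block with 2 internal orders).
So 720 − 240 = 480 arrangements keep them apart.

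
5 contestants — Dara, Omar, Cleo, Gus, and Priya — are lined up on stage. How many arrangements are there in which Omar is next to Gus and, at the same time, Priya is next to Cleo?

24

Treat {Omar,Gus} as one block (2 orders) and {Priya,Cleo} as another (2 orders).
That leaves 3 units to arrange: 2 × 2 × 3! = 4 × 6 = 24.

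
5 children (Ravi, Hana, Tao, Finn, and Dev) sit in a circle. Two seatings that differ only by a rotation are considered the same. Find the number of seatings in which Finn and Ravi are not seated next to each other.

All circular seatings of 5 people number (4)! = 24.
Seatings with Finn beside Ravi: treat them as a block with 2 internal orders, giving 2 × (3)! = 12.
Subtracting, 24 − 12 = 12.

12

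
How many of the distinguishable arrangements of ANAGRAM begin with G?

With the first slot taken by G, it remains to arrange the other 6 letters (ANARAM).
Those 6 letters have A appearing 3 times, giving (6)!/(3!) = 120.

120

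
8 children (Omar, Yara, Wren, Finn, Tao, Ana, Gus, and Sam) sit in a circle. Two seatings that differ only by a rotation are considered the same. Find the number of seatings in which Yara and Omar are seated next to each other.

Glue Yara and Omar into a block (2 internal orders). Seating 7 units around a circle gives (6)! arrangements.
So 2 × (6)! = 2 × 720 = 1440.

1440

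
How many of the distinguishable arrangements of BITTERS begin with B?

Fix B in the first position and arrange the remaining 6 letters.
Those 6 letters have T appearing twice, giving (6)!/(2!) = 360.

360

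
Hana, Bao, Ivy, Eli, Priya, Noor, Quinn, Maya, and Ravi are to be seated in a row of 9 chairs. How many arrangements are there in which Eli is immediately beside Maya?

Treat {Eli, Maya} as a single unit. There are 8 units to order, and the pair itself can be ordered 2 ways.
That gives 2 × 8! = 2 × 40320 = 80640.

80640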